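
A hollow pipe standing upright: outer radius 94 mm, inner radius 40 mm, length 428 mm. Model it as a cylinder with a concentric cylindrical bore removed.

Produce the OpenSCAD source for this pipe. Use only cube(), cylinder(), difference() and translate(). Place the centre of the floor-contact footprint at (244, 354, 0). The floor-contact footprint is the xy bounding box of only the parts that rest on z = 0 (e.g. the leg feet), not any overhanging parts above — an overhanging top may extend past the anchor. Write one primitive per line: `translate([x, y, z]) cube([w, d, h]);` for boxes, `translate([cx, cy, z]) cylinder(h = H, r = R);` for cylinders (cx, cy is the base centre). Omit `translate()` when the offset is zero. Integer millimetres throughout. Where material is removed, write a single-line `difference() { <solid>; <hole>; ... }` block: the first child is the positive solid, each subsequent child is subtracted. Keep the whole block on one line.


difference() { translate([244, 354, 0]) cylinder(h = 428, r = 94); translate([244, 354, 0]) cylinder(h = 428, r = 40); }


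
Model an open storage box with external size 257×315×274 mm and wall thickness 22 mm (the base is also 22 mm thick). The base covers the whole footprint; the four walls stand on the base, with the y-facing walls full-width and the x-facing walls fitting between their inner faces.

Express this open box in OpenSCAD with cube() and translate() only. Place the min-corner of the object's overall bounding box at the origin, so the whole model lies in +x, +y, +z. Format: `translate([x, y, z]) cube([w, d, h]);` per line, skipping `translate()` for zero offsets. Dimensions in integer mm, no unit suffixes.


cube([257, 315, 22]);
translate([0, 0, 22]) cube([257, 22, 252]);
translate([0, 293, 22]) cube([257, 22, 252]);
translate([0, 22, 22]) cube([22, 271, 252]);
translate([235, 22, 22]) cube([22, 271, 252]);


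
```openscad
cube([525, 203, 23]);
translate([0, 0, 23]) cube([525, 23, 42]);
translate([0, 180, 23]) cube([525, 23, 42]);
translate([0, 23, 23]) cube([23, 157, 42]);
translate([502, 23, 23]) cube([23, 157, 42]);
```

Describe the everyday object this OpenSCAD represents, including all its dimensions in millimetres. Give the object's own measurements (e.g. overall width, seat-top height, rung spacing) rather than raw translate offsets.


An open-topped rectangular box: outside dimensions 525×203×65 mm, with a uniform wall and base thickness of 23 mm. The base is a full 525×203 slab on the floor; four walls sit on top of the base. The front and back walls (the −y and +y sides) span the full width; the two side walls fit between them.


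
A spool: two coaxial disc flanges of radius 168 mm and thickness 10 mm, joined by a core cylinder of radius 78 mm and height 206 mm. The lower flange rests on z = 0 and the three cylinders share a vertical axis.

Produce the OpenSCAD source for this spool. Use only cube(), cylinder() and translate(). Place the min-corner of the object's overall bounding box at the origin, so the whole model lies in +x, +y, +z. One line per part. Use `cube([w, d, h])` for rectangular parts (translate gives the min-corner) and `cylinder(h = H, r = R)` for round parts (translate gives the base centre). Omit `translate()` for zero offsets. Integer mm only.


translate([168, 168, 0]) cylinder(h = 10, r = 168);
translate([168, 168, 10]) cylinder(h = 206, r = 78);
translate([168, 168, 216]) cylinder(h = 10, r = 168);


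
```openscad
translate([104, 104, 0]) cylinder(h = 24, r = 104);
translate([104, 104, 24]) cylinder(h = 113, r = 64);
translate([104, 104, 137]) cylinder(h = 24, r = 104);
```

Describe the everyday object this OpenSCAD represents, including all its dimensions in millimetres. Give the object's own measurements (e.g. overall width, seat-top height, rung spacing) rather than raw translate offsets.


A spool: two coaxial disc flanges of radius 104 mm and thickness 24 mm, joined by a core cylinder of radius 64 mm and height 113 mm. The lower flange rests on z = 0 and the three cylinders share a vertical axis.


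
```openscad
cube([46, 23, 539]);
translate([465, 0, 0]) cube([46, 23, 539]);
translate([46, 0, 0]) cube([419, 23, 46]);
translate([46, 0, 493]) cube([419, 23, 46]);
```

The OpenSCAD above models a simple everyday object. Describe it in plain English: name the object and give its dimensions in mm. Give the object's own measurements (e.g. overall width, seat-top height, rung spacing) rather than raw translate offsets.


A rectangular picture frame lying in the x–z plane (depth along y). The opening is 419 mm wide (x) by 447 mm tall (z), surrounded by a border 46 mm wide on all four sides. The frame is 23 mm deep and is made of two full-height vertical stiles with two horizontal rails fitted between them.


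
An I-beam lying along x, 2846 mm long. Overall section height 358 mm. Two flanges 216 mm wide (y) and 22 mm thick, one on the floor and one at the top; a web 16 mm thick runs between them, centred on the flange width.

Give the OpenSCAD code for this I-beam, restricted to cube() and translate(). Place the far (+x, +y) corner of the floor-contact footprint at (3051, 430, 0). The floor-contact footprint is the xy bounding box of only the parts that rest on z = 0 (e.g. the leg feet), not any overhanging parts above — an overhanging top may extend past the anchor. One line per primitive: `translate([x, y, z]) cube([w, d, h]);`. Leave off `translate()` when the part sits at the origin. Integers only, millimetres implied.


translate([205, 214, 0]) cube([2846, 216, 22]);
translate([205, 314, 22]) cube([2846, 16, 314]);
translate([205, 214, 336]) cube([2846, 216, 22]);


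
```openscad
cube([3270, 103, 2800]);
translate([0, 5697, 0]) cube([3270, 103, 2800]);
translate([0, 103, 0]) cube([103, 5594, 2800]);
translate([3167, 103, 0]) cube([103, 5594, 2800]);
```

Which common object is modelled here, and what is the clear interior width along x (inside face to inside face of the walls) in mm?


A house (or room) frame. The interior width is 3064 mm.

Four 2800 mm walls enclosing a rectangle with no floor or roof — a room or house frame. Outside width is 3270 mm and wall thickness is 103 mm, so the interior width is 3270 − 2 × 103 = 3064 mm.


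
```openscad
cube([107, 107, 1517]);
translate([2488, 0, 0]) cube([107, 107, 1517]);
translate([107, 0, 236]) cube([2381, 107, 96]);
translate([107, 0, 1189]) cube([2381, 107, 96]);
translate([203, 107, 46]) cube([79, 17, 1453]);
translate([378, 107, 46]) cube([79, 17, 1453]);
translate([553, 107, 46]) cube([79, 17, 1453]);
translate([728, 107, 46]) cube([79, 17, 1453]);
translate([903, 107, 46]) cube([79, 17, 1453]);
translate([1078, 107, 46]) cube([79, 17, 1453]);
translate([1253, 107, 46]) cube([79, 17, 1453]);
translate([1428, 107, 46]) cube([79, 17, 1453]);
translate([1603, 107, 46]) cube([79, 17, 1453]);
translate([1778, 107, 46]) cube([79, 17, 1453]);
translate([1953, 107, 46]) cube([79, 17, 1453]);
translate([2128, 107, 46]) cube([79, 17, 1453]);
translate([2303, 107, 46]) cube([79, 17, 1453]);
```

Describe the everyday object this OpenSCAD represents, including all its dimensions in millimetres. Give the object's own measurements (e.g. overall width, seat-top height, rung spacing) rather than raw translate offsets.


A fence section. Two 107×107 mm posts, 1517 mm tall, stand on the floor with a clear span of 2381 mm between their inner faces. Two horizontal rails of 107×96 mm section span the gap between the posts with their undersides at z = 236 mm and z = 1189 mm, flush with the posts' −y face. 13 pickets, each 79 mm wide, 17 mm thick and 1453 mm tall, are fixed to the +y face of the rails with their bottoms at z = 46 mm, spaced across the span with a 96 mm gap after the −x post and between neighbouring pickets, with 106 mm left before the +x post.


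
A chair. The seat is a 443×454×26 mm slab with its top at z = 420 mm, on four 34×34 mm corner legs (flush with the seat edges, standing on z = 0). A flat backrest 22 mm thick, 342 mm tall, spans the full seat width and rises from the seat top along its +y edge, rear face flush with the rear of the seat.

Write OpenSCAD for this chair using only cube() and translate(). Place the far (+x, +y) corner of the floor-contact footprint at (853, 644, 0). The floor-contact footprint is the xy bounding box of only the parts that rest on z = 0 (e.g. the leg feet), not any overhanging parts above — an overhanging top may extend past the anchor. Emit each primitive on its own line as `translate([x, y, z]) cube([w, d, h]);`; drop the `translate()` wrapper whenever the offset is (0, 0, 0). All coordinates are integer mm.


translate([410, 190, 394]) cube([443, 454, 26]);
translate([410, 190, 0]) cube([34, 34, 394]);
translate([819, 190, 0]) cube([34, 34, 394]);
translate([410, 610, 0]) cube([34, 34, 394]);
translate([819, 610, 0]) cube([34, 34, 394]);
translate([410, 622, 420]) cube([443, 22, 342]);


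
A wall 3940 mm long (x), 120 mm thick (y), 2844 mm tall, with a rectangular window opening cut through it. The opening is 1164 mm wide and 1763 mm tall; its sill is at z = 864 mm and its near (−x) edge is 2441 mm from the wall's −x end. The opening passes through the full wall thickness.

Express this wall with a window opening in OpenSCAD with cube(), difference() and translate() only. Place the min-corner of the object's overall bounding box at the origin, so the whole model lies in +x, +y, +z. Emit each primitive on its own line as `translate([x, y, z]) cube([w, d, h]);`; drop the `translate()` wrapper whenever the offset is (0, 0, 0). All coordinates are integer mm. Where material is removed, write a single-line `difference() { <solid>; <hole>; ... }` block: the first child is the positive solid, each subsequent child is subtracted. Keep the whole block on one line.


difference() { cube([3940, 120, 2844]); translate([2441, 0, 864]) cube([1164, 120, 1763]); }


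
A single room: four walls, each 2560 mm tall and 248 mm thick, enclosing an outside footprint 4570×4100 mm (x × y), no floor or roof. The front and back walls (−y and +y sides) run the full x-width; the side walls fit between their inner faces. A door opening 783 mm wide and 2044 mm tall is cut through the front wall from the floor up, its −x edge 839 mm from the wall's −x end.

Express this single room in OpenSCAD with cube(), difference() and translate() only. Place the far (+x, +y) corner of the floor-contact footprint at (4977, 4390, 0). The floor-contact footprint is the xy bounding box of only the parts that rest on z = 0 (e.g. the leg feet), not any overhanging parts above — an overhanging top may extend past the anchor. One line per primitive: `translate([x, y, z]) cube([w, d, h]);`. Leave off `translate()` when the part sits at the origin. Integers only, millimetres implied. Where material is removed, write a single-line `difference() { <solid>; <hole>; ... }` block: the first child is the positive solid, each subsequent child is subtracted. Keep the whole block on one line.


difference() { translate([407, 290, 0]) cube([4570, 248, 2560]); translate([1246, 290, 0]) cube([783, 248, 2044]); }
translate([407, 4142, 0]) cube([4570, 248, 2560]);
translate([407, 538, 0]) cube([248, 3604, 2560]);
translate([4729, 538, 0]) cube([248, 3604, 2560]);


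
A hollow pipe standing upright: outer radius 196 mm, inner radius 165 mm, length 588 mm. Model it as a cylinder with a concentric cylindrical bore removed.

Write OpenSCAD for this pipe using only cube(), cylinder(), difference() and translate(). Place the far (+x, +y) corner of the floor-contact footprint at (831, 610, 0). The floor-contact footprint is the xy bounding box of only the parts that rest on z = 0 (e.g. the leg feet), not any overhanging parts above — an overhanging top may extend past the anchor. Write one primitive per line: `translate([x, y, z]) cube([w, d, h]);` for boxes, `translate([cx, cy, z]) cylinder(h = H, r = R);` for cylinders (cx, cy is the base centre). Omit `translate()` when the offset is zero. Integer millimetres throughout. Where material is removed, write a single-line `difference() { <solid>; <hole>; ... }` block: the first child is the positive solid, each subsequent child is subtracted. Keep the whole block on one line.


difference() { translate([635, 414, 0]) cylinder(h = 588, r = 196); translate([635, 414, 0]) cylinder(h = 588, r = 165); }


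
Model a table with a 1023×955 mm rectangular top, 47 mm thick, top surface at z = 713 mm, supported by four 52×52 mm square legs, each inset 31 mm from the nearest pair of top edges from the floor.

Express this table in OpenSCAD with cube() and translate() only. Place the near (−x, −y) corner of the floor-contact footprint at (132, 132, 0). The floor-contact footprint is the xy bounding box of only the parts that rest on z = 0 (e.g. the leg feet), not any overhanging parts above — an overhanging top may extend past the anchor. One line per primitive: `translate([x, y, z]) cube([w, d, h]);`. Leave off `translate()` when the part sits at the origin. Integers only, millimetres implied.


translate([101, 101, 666]) cube([1023, 955, 47]);
translate([132, 132, 0]) cube([52, 52, 666]);
translate([1041, 132, 0]) cube([52, 52, 666]);
translate([132, 973, 0]) cube([52, 52, 666]);
translate([1041, 973, 0]) cube([52, 52, 666]);


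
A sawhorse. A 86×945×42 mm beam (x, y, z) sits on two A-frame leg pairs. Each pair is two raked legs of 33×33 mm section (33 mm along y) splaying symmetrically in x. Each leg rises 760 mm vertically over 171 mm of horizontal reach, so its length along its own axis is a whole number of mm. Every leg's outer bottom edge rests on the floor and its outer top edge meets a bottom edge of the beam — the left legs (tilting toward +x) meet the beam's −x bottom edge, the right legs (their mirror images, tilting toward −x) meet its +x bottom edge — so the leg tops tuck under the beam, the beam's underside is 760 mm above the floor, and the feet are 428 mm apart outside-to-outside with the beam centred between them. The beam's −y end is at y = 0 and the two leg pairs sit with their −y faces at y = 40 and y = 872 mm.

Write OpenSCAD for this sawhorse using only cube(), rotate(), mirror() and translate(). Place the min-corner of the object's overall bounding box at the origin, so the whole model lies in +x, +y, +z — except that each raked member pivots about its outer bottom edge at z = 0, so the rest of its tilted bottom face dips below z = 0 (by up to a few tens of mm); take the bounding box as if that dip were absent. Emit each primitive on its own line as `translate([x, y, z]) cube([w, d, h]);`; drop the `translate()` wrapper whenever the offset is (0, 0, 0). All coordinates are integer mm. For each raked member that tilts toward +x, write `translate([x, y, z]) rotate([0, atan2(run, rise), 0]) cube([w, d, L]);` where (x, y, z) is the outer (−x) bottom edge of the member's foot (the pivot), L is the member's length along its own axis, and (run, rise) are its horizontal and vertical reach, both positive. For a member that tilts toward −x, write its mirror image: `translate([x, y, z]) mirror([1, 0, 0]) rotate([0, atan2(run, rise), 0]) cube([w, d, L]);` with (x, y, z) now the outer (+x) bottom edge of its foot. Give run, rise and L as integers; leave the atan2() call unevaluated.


// leg length = √(171² + 760²) = 779
// right-leg outer foot x = 2·171 + 86 = 428
// beam min-corner = (171, 0, 760)
translate([171, 0, 760]) cube([86, 945, 42]);
translate([0, 40, 0]) rotate([0, atan2(171, 760), 0]) cube([33, 33, 779]);
translate([428, 40, 0]) mirror([1, 0, 0]) rotate([0, atan2(171, 760), 0]) cube([33, 33, 779]);
translate([0, 872, 0]) rotate([0, atan2(171, 760), 0]) cube([33, 33, 779]);
translate([428, 872, 0]) mirror([1, 0, 0]) rotate([0, atan2(171, 760), 0]) cube([33, 33, 779]);


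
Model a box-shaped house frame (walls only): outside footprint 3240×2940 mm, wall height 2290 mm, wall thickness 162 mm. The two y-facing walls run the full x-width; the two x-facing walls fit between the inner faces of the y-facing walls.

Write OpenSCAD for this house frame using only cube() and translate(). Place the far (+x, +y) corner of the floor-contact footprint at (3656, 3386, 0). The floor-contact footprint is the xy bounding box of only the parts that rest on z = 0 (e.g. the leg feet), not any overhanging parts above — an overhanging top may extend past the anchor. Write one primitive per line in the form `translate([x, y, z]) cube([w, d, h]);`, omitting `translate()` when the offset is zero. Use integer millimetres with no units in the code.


translate([416, 446, 0]) cube([3240, 162, 2290]);
translate([416, 3224, 0]) cube([3240, 162, 2290]);
translate([416, 608, 0]) cube([162, 2616, 2290]);
translate([3494, 608, 0]) cube([162, 2616, 2290]);


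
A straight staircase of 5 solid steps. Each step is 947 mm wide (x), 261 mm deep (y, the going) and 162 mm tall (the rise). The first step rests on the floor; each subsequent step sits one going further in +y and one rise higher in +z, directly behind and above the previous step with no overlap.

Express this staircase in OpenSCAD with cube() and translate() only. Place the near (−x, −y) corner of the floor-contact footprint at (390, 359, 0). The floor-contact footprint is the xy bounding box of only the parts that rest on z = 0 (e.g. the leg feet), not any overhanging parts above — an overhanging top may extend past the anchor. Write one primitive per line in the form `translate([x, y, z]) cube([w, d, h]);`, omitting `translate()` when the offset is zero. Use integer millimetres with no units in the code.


translate([390, 359, 0]) cube([947, 261, 162]);
translate([390, 620, 162]) cube([947, 261, 162]);
translate([390, 881, 324]) cube([947, 261, 162]);
translate([390, 1142, 486]) cube([947, 261, 162]);
translate([390, 1403, 648]) cube([947, 261, 162]);


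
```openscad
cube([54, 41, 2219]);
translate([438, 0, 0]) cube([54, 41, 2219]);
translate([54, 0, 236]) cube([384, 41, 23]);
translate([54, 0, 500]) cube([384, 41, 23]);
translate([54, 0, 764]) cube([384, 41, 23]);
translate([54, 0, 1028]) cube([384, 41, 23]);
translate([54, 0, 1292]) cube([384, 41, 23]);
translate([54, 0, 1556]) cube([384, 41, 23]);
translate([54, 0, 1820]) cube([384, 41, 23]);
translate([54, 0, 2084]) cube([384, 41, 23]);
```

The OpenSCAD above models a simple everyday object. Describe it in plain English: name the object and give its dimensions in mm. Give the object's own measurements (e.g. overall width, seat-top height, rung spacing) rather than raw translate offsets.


A straight ladder. Two 54×41 mm vertical rails, 2219 mm tall, stand 492 mm apart (outside-to-outside) with their front faces coplanar on the −y side. 8 rungs, each 41 mm deep and 23 mm tall, span between the inner faces of the rails, front faces flush with the rails. The lowest rung's underside is at z = 236 mm and rungs are spaced 264 mm apart (underside to underside).


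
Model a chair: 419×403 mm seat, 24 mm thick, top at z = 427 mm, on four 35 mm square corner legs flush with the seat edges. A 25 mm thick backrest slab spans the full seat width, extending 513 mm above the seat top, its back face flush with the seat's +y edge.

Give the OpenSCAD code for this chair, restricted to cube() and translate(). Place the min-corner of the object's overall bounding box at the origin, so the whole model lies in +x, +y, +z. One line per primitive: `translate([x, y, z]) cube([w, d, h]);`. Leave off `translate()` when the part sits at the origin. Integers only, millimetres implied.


translate([0, 0, 403]) cube([419, 403, 24]);
cube([35, 35, 403]);
translate([384, 0, 0]) cube([35, 35, 403]);
translate([0, 368, 0]) cube([35, 35, 403]);
translate([384, 368, 0]) cube([35, 35, 403]);
translate([0, 378, 427]) cube([419, 25, 513]);


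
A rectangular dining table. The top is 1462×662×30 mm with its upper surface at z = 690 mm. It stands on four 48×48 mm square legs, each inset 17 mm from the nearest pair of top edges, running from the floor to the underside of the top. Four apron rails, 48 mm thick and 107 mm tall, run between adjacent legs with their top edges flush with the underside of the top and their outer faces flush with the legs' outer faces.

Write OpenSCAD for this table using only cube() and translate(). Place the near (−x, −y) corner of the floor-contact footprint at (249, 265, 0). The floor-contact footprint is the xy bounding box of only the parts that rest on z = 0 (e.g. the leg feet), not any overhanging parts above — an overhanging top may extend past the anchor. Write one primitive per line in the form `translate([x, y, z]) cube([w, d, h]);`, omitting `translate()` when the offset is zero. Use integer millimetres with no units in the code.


translate([232, 248, 660]) cube([1462, 662, 30]);
translate([249, 265, 0]) cube([48, 48, 660]);
translate([1629, 265, 0]) cube([48, 48, 660]);
translate([249, 845, 0]) cube([48, 48, 660]);
translate([1629, 845, 0]) cube([48, 48, 660]);
translate([297, 265, 553]) cube([1332, 48, 107]);
translate([297, 845, 553]) cube([1332, 48, 107]);
translate([249, 313, 553]) cube([48, 532, 107]);
translate([1629, 313, 553]) cube([48, 532, 107]);


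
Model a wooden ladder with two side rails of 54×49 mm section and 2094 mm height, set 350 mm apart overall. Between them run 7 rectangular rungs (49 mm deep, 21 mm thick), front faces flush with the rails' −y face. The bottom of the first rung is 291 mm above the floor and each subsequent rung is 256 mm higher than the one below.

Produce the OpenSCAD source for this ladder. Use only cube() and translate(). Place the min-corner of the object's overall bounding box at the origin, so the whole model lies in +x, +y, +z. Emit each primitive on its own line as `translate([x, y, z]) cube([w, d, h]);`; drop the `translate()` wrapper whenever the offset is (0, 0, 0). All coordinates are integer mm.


// rung span = 350 - 2*54 = 242
// rung[k] z = 291 + k*256
cube([54, 49, 2094]);
translate([296, 0, 0]) cube([54, 49, 2094]);
translate([54, 0, 291]) cube([242, 49, 21]);
translate([54, 0, 547]) cube([242, 49, 21]);
translate([54, 0, 803]) cube([242, 49, 21]);
translate([54, 0, 1059]) cube([242, 49, 21]);
translate([54, 0, 1315]) cube([242, 49, 21]);
translate([54, 0, 1571]) cube([242, 49, 21]);
translate([54, 0, 1827]) cube([242, 49, 21]);


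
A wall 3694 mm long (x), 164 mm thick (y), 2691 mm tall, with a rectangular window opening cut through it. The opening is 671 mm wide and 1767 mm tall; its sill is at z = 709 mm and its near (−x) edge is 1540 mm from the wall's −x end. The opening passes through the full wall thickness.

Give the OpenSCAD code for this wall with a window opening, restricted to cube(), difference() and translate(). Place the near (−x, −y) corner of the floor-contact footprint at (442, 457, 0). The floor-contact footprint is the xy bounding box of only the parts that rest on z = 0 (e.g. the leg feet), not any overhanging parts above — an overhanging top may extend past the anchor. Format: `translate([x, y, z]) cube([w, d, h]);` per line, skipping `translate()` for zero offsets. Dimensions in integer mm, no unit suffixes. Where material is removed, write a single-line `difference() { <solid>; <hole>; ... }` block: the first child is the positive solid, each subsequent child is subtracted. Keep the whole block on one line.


difference() { translate([442, 457, 0]) cube([3694, 164, 2691]); translate([1982, 457, 709]) cube([671, 164, 1767]); }


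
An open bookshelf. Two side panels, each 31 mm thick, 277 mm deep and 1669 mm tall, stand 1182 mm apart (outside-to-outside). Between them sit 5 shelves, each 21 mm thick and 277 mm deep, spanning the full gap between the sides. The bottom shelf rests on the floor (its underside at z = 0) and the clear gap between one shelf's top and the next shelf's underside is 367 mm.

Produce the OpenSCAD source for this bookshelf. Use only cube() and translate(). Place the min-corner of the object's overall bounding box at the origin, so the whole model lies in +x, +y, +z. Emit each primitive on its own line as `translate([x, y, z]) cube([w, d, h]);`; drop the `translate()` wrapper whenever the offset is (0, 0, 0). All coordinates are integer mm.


cube([31, 277, 1669]);
translate([1151, 0, 0]) cube([31, 277, 1669]);
translate([31, 0, 0]) cube([1120, 277, 21]);
translate([31, 0, 388]) cube([1120, 277, 21]);
translate([31, 0, 776]) cube([1120, 277, 21]);
translate([31, 0, 1164]) cube([1120, 277, 21]);
translate([31, 0, 1552]) cube([1120, 277, 21]);


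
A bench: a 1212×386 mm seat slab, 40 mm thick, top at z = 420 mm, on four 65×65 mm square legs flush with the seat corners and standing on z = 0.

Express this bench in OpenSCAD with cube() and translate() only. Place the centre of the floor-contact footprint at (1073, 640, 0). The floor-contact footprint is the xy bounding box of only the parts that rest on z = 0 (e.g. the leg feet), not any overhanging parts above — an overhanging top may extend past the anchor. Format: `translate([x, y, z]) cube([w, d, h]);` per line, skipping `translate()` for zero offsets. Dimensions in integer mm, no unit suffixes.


translate([467, 447, 380]) cube([1212, 386, 40]);
translate([467, 447, 0]) cube([65, 65, 380]);
translate([467, 768, 0]) cube([65, 65, 380]);
translate([1614, 447, 0]) cube([65, 65, 380]);
translate([1614, 768, 0]) cube([65, 65, 380]);


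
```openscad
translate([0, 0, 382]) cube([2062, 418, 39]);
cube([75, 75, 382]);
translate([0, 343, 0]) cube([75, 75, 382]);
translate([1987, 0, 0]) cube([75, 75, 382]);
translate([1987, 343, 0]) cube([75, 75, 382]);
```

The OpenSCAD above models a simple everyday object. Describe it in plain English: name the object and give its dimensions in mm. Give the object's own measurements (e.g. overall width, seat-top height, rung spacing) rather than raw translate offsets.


A long wooden bench with a 2062 mm (x) × 418 mm (y) seat, 39 mm thick, its top surface 421 mm above the floor. Four 75 mm square legs at the seat corners, flush with the edges, run from z = 0 to the seat underside.


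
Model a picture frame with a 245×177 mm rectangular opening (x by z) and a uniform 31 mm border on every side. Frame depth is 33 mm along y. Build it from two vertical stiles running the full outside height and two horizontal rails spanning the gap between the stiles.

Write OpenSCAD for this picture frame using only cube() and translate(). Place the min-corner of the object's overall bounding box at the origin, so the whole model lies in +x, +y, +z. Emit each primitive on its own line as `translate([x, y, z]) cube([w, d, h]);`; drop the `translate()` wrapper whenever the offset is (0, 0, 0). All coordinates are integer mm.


cube([31, 33, 239]);
translate([276, 0, 0]) cube([31, 33, 239]);
translate([31, 0, 0]) cube([245, 33, 31]);
translate([31, 0, 208]) cube([245, 33, 31]);


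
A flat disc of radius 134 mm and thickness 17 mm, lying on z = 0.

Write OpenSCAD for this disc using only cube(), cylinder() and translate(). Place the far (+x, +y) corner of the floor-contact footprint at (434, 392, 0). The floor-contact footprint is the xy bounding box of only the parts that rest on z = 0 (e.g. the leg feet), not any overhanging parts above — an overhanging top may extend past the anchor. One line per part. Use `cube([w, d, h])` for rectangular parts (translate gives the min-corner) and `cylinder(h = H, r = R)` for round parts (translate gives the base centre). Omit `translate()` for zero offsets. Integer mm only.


translate([300, 258, 0]) cylinder(h = 17, r = 134);


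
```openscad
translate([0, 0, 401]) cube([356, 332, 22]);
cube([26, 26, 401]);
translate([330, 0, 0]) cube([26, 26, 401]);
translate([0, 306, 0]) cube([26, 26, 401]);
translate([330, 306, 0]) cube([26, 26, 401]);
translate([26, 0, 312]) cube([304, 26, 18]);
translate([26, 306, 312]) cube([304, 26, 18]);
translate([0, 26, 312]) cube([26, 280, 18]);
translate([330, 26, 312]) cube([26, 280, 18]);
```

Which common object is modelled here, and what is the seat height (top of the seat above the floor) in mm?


A stool. The seat height is 423 mm.

A 356×332×22 slab at z = 401 on four corner posts — a stool. The seat top is 401 + 22 = 423 mm.


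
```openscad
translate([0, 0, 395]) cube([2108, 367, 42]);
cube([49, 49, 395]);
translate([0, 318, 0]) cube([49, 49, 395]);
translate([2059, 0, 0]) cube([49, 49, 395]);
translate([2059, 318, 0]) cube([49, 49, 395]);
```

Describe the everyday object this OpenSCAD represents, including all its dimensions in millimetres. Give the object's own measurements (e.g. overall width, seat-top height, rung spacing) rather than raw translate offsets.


A bench: a 2108×367 mm seat slab, 42 mm thick, top at z = 437 mm, on four 49×49 mm square legs flush with the seat corners and standing on z = 0.


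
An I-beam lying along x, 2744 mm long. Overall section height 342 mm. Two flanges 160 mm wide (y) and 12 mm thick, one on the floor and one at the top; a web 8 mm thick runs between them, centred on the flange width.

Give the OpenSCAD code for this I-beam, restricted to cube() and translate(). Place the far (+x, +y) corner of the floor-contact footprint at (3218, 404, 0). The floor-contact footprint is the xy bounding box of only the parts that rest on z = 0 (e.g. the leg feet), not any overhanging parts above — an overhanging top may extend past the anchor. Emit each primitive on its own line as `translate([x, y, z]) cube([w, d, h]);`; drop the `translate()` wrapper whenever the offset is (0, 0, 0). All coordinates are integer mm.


translate([474, 244, 0]) cube([2744, 160, 12]);
translate([474, 320, 12]) cube([2744, 8, 318]);
translate([474, 244, 330]) cube([2744, 160, 12]);


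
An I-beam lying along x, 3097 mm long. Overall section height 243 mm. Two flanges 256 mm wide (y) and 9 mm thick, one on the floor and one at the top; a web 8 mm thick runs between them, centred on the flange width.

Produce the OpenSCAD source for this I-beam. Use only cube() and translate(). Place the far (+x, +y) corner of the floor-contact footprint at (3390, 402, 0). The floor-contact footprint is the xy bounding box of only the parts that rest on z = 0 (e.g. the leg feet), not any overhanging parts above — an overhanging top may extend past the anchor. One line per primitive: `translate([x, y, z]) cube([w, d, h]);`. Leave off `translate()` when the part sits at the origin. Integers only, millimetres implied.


translate([293, 146, 0]) cube([3097, 256, 9]);
translate([293, 270, 9]) cube([3097, 8, 225]);
translate([293, 146, 234]) cube([3097, 256, 9]);


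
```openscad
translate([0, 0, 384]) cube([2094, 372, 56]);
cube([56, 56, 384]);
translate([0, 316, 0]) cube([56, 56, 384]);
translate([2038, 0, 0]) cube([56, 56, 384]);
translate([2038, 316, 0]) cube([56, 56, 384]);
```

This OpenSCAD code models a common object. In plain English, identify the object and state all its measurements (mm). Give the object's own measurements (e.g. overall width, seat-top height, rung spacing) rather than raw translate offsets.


A long wooden bench with a 2094 mm (x) × 372 mm (y) seat, 56 mm thick, its top surface 440 mm above the floor. Four 56 mm square legs at the seat corners, flush with the edges, run from z = 0 to the seat underside.


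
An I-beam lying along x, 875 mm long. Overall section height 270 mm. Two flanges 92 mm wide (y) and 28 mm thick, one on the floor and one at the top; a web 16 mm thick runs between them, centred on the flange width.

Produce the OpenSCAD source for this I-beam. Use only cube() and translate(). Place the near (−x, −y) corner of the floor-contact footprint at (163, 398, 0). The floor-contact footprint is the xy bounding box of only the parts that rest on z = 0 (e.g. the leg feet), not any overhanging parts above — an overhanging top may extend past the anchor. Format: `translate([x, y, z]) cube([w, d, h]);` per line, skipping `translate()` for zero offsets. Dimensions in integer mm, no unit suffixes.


translate([163, 398, 0]) cube([875, 92, 28]);
translate([163, 436, 28]) cube([875, 16, 214]);
translate([163, 398, 242]) cube([875, 92, 28]);


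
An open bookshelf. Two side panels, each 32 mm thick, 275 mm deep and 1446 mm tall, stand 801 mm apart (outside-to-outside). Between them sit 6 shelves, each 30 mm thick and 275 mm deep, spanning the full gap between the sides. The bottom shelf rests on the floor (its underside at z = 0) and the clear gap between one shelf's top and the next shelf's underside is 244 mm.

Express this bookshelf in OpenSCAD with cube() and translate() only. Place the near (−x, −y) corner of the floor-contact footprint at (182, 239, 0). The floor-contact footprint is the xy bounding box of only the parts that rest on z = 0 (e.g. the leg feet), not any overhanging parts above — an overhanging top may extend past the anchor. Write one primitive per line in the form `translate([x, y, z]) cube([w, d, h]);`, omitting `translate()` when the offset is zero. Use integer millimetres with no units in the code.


translate([182, 239, 0]) cube([32, 275, 1446]);
translate([951, 239, 0]) cube([32, 275, 1446]);
translate([214, 239, 0]) cube([737, 275, 30]);
translate([214, 239, 274]) cube([737, 275, 30]);
translate([214, 239, 548]) cube([737, 275, 30]);
translate([214, 239, 822]) cube([737, 275, 30]);
translate([214, 239, 1096]) cube([737, 275, 30]);
translate([214, 239, 1370]) cube([737, 275, 30]);


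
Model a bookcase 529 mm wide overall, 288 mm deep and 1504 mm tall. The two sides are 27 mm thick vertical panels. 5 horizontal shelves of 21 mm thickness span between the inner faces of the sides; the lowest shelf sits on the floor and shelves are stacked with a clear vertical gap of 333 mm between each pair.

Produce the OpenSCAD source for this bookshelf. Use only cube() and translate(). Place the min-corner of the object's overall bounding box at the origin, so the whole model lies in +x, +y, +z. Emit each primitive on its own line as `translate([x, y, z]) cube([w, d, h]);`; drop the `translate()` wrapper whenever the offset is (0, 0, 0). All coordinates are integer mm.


cube([27, 288, 1504]);
translate([502, 0, 0]) cube([27, 288, 1504]);
translate([27, 0, 0]) cube([475, 288, 21]);
translate([27, 0, 354]) cube([475, 288, 21]);
translate([27, 0, 708]) cube([475, 288, 21]);
translate([27, 0, 1062]) cube([475, 288, 21]);
translate([27, 0, 1416]) cube([475, 288, 21]);


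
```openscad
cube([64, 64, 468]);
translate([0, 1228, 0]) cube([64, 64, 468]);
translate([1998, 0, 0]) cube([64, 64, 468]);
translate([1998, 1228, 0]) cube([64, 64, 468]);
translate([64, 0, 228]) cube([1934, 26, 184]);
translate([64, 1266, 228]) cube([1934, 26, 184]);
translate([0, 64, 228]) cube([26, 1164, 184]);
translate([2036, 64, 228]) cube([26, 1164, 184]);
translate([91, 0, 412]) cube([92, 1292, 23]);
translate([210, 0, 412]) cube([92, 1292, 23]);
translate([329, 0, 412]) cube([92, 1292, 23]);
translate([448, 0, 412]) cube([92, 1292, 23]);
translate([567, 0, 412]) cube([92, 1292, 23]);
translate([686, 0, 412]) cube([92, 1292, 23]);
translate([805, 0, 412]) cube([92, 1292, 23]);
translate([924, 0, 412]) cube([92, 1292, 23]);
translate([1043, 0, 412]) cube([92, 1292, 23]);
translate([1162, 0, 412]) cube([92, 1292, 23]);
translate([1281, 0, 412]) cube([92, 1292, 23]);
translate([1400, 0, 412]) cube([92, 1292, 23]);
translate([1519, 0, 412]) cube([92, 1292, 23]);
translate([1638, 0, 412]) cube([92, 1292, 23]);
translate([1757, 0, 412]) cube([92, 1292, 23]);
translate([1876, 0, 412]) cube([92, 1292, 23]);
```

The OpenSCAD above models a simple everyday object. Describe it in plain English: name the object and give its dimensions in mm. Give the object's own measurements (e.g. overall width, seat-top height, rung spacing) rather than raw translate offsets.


A bed frame 2062 mm long (x) by 1292 mm wide (y). Four 64×64 mm corner posts, 468 mm tall, at the corners of the footprint. Four rails of 26 mm thickness and 184 mm height run between adjacent posts with their undersides at z = 228 mm, their outer faces flush with the outside of the frame (the two x-running rails run between the posts' inner faces; the two y-running rails run between the posts' inner faces). 16 slats, each 92 mm wide (x) and 23 mm thick, lie across the top of the two x-running rails, running the full 1292 mm width of the frame in y; along x they sit between the end posts with a 27 mm gap after the −x posts and between neighbouring slats, leaving 30 mm before the +x posts.


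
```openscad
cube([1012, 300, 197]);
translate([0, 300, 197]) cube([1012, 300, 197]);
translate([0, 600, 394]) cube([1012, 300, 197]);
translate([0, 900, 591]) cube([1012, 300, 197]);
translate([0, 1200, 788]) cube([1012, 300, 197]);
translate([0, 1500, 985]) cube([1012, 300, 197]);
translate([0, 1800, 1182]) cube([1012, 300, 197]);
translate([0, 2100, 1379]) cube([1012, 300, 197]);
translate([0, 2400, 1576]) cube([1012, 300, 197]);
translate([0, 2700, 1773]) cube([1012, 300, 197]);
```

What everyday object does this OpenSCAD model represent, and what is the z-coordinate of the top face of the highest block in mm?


A staircase. The total rise is 1970 mm.

10 identical blocks, each offset up and back from the previous — a staircase. Each step is 197 mm tall and there are 10 of them, so the total rise is 10 × 197 = 1970 mm.


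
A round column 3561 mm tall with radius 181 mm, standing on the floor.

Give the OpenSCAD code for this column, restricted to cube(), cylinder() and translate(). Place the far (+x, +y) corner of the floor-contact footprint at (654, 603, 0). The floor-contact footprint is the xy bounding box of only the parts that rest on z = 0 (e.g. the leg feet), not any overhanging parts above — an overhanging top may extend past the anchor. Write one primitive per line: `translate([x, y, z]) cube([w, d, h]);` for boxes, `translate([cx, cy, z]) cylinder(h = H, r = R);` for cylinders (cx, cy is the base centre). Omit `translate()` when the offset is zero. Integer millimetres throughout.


translate([473, 422, 0]) cylinder(h = 3561, r = 181);


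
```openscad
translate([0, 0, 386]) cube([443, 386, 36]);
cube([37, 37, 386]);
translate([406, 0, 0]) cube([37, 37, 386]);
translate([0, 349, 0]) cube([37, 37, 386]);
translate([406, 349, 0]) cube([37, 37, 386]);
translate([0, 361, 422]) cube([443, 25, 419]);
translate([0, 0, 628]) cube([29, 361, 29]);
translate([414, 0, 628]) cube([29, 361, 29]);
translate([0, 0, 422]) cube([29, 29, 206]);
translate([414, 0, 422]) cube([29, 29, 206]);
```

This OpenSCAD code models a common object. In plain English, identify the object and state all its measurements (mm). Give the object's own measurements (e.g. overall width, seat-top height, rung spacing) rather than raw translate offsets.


A chair. The seat is a 443×386×36 mm slab with its top at z = 422 mm, on four 37×37 mm corner legs (flush with the seat edges, standing on z = 0). A flat backrest 25 mm thick, 419 mm tall, spans the full seat width and rises from the seat top along its +y edge, rear face flush with the rear of the seat. Two armrests of 29×29 mm section run along each side from the seat's front edge to the front of the backrest, top faces 235 mm above the seat top and outer faces flush with the seat's x-edges; a 29×29 mm post under the front of each armrest stands on the seat at the front corner.


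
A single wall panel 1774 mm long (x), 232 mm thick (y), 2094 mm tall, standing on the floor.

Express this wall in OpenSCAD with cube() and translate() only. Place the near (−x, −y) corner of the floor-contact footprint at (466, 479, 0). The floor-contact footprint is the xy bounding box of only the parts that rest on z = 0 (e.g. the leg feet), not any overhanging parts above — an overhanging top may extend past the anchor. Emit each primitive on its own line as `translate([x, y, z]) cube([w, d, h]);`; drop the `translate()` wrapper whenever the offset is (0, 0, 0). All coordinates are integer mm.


translate([466, 479, 0]) cube([1774, 232, 2094]);


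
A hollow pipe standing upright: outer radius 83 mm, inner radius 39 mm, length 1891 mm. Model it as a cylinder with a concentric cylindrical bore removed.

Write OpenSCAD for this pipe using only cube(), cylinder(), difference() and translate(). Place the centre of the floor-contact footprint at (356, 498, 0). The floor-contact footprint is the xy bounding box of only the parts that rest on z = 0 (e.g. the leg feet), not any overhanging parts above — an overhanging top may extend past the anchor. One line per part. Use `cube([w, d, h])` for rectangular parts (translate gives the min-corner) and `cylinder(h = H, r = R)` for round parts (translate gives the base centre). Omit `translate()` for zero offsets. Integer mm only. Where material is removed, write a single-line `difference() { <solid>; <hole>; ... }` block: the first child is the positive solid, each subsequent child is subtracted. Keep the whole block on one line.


difference() { translate([356, 498, 0]) cylinder(h = 1891, r = 83); translate([356, 498, 0]) cylinder(h = 1891, r = 39); }
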